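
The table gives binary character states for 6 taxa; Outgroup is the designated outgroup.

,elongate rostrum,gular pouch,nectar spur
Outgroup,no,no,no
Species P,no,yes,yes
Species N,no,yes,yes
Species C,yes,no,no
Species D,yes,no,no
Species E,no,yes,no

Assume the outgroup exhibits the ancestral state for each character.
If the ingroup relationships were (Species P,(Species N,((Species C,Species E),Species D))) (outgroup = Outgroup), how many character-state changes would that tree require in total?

Map each character onto (Species P,(Species N,((Species C,Species E),Species D))) (rooted by Outgroup) and count the minimum state changes it requires (Fitch parsimony):
elongate rostrum: 2; gular pouch: 3; nectar spur: 2.
Total tree length = 7.

7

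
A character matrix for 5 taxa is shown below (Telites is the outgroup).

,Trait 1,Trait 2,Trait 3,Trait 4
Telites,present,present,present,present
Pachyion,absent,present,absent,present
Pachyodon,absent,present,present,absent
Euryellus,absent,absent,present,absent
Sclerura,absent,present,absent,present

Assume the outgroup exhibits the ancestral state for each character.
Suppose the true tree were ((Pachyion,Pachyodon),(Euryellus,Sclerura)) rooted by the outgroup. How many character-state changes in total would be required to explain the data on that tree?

6

Map each character onto ((Pachyion,Pachyodon),(Euryellus,Sclerura)) (rooted by Telites) and count the minimum state changes it requires (Fitch parsimony):
Trait 1: 1; Trait 2: 1; Trait 3: 2; Trait 4: 2.
Total tree length = 6.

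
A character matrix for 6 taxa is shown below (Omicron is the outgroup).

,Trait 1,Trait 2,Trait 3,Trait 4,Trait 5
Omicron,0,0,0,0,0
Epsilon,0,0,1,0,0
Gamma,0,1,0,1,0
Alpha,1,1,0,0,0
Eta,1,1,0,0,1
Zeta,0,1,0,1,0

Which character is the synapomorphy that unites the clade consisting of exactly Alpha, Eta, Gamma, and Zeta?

The outgroup has state '0' for every character, so '1' is the derived state throughout.
Only Alpha and Eta show the derived state '1' for Trait 1, supporting them as a clade.
Only Alpha, Eta, Gamma, and Zeta show the derived state '1' for Trait 2, supporting them as a clade.
Trait 3 (derived state '1') is unique to Epsilon (autapomorphy; uninformative for grouping).
Trait 4: derived state '1' in Gamma and Zeta only — synapomorphy for {Gamma, Zeta}.
Trait 5: derived state '1' in Eta only — an autapomorphy, so it tells us nothing about relationships among taxa.
Most parsimonious ingroup topology: (Epsilon,((Gamma,Zeta),(Alpha,Eta))).
The clade {Alpha, Eta, Gamma, Zeta} is supported by Trait 2: its derived state '1' occurs in exactly those taxa and in no other taxon (including the outgroup).

Trait 2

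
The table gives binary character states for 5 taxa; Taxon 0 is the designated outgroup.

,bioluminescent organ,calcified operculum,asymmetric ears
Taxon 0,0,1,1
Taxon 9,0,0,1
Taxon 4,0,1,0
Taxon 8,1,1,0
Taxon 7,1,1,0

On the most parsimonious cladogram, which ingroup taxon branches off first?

Taxon 9

Character polarity is set by the outgroup: the derived state is whichever differs from the outgroup's state, so for calcified operculum, asymmetric ears the derived state is '0', and for the remaining characters it is '1'.
Only Taxon 7 and Taxon 8 show the derived state '1' for bioluminescent organ, supporting them as a clade.
calcified operculum (derived state '0') is unique to Taxon 9 (autapomorphy; uninformative for grouping).
asymmetric ears (derived state '0') is shared by Taxon 4, Taxon 7, and Taxon 8 — a synapomorphy uniting that clade.
Most parsimonious ingroup topology: (Taxon 9,(Taxon 4,(Taxon 8,Taxon 7))).
Taxon 9 is sister to the clade containing all other ingroup taxa, so it is the earliest-diverging (most basal) ingroup lineage.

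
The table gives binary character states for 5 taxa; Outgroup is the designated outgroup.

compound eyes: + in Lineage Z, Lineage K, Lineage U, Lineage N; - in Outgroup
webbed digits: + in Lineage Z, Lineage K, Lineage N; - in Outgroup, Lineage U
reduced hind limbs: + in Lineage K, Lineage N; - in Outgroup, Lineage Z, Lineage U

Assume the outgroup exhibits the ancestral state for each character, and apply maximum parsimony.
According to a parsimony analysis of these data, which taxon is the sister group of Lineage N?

The outgroup has state '-' for every character, so '+' is the derived state throughout.
All ingroup taxa share the derived state '+' for compound eyes; it defines the ingroup but does not resolve relationships within it.
Only Lineage K, Lineage N, and Lineage Z show the derived state '+' for webbed digits, supporting them as a clade.
reduced hind limbs (derived state '+') is shared by Lineage K and Lineage N — a synapomorphy uniting that clade.
Most parsimonious ingroup topology: ((Lineage Z,(Lineage K,Lineage N)),Lineage U).
Lineage N and Lineage K form a cherry on this tree, so they are sister taxa.

Lineage K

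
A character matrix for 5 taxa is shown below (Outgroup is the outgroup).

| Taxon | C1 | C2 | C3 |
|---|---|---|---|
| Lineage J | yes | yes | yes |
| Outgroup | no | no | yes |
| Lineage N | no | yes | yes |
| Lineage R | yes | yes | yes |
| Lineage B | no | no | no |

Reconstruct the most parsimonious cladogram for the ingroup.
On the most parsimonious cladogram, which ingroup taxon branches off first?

Character polarity is set by the outgroup: the derived state is whichever differs from the outgroup's state, so for C3 the derived state is 'no', and for the remaining characters it is 'yes'.
Only Lineage J and Lineage R show the derived state 'yes' for C1, supporting them as a clade.
Only Lineage J, Lineage N, and Lineage R show the derived state 'yes' for C2, supporting them as a clade.
C3 (derived state 'no') is unique to Lineage B (autapomorphy; uninformative for grouping).
Most parsimonious ingroup topology: ((Lineage N,(Lineage J,Lineage R)),Lineage B).
Lineage B is sister to the clade containing all other ingroup taxa, so it is the earliest-diverging (most basal) ingroup lineage.

Lineage B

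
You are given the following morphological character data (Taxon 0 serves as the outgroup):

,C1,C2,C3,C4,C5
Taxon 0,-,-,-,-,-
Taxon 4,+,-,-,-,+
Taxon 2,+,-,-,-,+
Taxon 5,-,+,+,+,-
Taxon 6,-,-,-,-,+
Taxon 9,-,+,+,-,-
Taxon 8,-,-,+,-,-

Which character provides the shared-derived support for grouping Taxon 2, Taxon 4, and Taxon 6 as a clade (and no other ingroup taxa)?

The outgroup has state '-' for every character, so '+' is the derived state throughout.
C1 (derived state '+') is shared by Taxon 2 and Taxon 4 — a synapomorphy uniting that clade.
C2 (derived state '+') is shared by Taxon 5 and Taxon 9 — a synapomorphy uniting that clade.
Only Taxon 5, Taxon 8, and Taxon 9 show the derived state '+' for C3, supporting them as a clade.
C4 (derived state '+') is unique to Taxon 5 (autapomorphy; uninformative for grouping).
Only Taxon 2, Taxon 4, and Taxon 6 show the derived state '+' for C5, supporting them as a clade.
Most parsimonious ingroup topology: (((Taxon 4,Taxon 2),Taxon 6),((Taxon 5,Taxon 9),Taxon 8)).
The clade {Taxon 2, Taxon 4, Taxon 6} is supported by C5: its derived state '+' occurs in exactly those taxa and in no other taxon (including the outgroup).

C5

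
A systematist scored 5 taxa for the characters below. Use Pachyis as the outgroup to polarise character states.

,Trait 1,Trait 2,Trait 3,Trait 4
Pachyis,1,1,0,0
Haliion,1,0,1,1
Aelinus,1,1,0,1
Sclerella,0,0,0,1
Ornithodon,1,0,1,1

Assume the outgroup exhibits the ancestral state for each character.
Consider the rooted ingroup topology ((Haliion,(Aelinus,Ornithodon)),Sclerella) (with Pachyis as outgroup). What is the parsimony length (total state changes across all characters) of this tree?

Map each character onto ((Haliion,(Aelinus,Ornithodon)),Sclerella) (rooted by Pachyis) and count the minimum state changes it requires (Fitch parsimony):
Trait 1: 1; Trait 2: 2; Trait 3: 2; Trait 4: 1.
Total tree length = 6.

6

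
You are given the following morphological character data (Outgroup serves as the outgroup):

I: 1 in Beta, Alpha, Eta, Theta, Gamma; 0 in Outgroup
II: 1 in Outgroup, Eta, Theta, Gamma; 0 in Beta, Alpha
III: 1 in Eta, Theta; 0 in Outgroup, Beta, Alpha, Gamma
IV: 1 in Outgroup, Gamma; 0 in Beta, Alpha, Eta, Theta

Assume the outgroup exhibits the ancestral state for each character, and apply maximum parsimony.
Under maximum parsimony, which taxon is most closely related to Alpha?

Beta

Character polarity is set by the outgroup: the derived state is whichever differs from the outgroup's state, so for II, IV the derived state is '0', and for the remaining characters it is '1'.
I (derived state '1') is shared by all ingroup taxa — unites the whole ingroup.
II (derived state '0') is shared by Alpha and Beta — a synapomorphy uniting that clade.
III (derived state '1') is shared by Eta and Theta — a synapomorphy uniting that clade.
IV (derived state '0') is shared by Alpha, Beta, Eta, and Theta — a synapomorphy uniting that clade.
Most parsimonious ingroup topology: (((Beta,Alpha),(Eta,Theta)),Gamma).
Alpha and Beta form a cherry on this tree, so they are sister taxa.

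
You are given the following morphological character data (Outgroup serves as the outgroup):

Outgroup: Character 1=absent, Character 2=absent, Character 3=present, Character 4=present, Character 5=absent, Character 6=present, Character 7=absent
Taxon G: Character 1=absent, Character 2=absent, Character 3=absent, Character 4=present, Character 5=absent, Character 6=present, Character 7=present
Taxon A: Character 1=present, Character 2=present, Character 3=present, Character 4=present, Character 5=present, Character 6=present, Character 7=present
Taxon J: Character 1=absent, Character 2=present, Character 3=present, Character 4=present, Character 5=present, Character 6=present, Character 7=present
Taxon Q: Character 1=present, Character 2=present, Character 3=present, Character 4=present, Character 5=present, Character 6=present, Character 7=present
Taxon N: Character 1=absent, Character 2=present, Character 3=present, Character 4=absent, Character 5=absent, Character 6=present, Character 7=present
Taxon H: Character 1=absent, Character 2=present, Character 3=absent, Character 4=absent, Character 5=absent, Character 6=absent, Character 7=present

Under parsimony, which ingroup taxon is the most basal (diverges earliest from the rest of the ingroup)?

Character polarity is set by the outgroup: the derived state is whichever differs from the outgroup's state, so for Character 3, Character 4, Character 6 the derived state is 'absent', and for the remaining characters it is 'present'.
Character 1 (derived state 'present') is shared by Taxon A and Taxon Q — a synapomorphy uniting that clade.
Only Taxon A, Taxon H, Taxon J, Taxon N, and Taxon Q show the derived state 'present' for Character 2, supporting them as a clade.
Character 3 (state 'absent') occurs in Taxon G and Taxon H but conflicts with the nesting implied by the other characters — most parsimoniously interpreted as homoplasy.
Character 4: derived state 'absent' in Taxon H and Taxon N only — synapomorphy for {Taxon H, Taxon N}.
Only Taxon A, Taxon J, and Taxon Q show the derived state 'present' for Character 5, supporting them as a clade.
Character 6: derived state 'absent' in Taxon H only — an autapomorphy, so it tells us nothing about relationships among taxa.
Character 7 (derived state 'present') is shared by all ingroup taxa — unites the whole ingroup.
Most parsimonious ingroup topology: (Taxon G,(((Taxon A,Taxon Q),Taxon J),(Taxon N,Taxon H))).
Taxon G is sister to the clade containing all other ingroup taxa, so it is the earliest-diverging (most basal) ingroup lineage.

Taxon G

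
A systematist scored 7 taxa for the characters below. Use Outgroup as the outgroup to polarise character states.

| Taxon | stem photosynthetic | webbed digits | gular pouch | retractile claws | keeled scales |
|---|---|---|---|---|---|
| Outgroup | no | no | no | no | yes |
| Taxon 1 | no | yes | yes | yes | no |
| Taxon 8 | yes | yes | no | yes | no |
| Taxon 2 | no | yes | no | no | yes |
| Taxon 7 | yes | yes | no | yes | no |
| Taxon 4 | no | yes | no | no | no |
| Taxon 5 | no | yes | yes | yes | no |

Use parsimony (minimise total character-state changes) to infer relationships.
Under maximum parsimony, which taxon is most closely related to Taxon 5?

Taxon 1

Character polarity is set by the outgroup: the derived state is whichever differs from the outgroup's state, so for keeled scales the derived state is 'no', and for the remaining characters it is 'yes'.
stem photosynthetic (derived state 'yes') is shared by Taxon 7 and Taxon 8 — a synapomorphy uniting that clade.
webbed digits (derived state 'yes') is shared by all ingroup taxa — unites the whole ingroup.
Only Taxon 1 and Taxon 5 show the derived state 'yes' for gular pouch, supporting them as a clade.
Only Taxon 1, Taxon 5, Taxon 7, and Taxon 8 show the derived state 'yes' for retractile claws, supporting them as a clade.
keeled scales (derived state 'no') is shared by Taxon 1, Taxon 4, Taxon 5, Taxon 7, and Taxon 8 — a synapomorphy uniting that clade.
Most parsimonious ingroup topology: ((((Taxon 1,Taxon 5),(Taxon 8,Taxon 7)),Taxon 4),Taxon 2).
Taxon 5 and Taxon 1 form a cherry on this tree, so they are sister taxa.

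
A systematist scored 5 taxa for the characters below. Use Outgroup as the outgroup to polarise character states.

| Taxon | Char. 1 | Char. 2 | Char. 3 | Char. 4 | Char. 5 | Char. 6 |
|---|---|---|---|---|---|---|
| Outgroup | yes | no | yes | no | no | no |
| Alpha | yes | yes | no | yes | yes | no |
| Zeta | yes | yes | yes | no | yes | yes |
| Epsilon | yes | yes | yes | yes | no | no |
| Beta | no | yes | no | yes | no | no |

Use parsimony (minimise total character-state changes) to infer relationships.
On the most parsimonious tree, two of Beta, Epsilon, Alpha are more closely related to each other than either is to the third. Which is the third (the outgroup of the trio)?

Epsilon

Character polarity is set by the outgroup: the derived state is whichever differs from the outgroup's state, so for Char. 1, Char. 3 the derived state is 'no', and for the remaining characters it is 'yes'.
Char. 1 (derived state 'no') is unique to Beta (autapomorphy; uninformative for grouping).
Char. 2 (derived state 'yes') is shared by all ingroup taxa — unites the whole ingroup.
Only Alpha and Beta show the derived state 'no' for Char. 3, supporting them as a clade.
Only Alpha, Beta, and Epsilon show the derived state 'yes' for Char. 4, supporting them as a clade.
Char. 5 groups Alpha and Zeta, which is incompatible with the clades supported by the remaining characters; treating it as convergent (homoplasy) costs fewer steps than any alternative tree.
Char. 6: derived state 'yes' in Zeta only — an autapomorphy, so it tells us nothing about relationships among taxa.
Most parsimonious ingroup topology: (((Alpha,Beta),Epsilon),Zeta).
Beta and Alpha share a more recent common ancestor with each other than either does with Epsilon, so Epsilon is the least closely related of the three.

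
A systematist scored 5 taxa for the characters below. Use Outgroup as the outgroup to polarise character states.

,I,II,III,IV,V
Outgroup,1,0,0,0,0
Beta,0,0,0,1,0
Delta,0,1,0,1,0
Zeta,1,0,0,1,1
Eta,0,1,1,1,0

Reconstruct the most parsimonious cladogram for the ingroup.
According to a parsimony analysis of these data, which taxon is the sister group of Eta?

Delta

Character polarity is set by the outgroup: the derived state is whichever differs from the outgroup's state, so for I the derived state is '0', and for the remaining characters it is '1'.
I: derived state '0' in Beta, Delta, and Eta only — synapomorphy for {Beta, Delta, Eta}.
Only Delta and Eta show the derived state '1' for II, supporting them as a clade.
III (derived state '1') is unique to Eta (autapomorphy; uninformative for grouping).
All ingroup taxa share the derived state '1' for IV; it defines the ingroup but does not resolve relationships within it.
V: derived state '1' in Zeta only — an autapomorphy, so it tells us nothing about relationships among taxa.
Most parsimonious ingroup topology: ((Beta,(Delta,Eta)),Zeta).
Eta and Delta form a cherry on this tree, so they are sister taxa.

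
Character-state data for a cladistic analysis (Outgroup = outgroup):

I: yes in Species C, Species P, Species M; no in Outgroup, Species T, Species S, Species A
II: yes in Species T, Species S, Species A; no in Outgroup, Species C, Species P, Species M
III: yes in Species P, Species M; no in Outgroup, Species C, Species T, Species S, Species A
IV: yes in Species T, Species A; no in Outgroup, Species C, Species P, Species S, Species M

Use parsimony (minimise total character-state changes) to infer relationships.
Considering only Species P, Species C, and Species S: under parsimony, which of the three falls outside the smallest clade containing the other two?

Species S

The outgroup has state 'no' for every character, so 'yes' is the derived state throughout.
Only Species C, Species M, and Species P show the derived state 'yes' for I, supporting them as a clade.
II (derived state 'yes') is shared by Species A, Species S, and Species T — a synapomorphy uniting that clade.
III: derived state 'yes' in Species M and Species P only — synapomorphy for {Species M, Species P}.
Only Species A and Species T show the derived state 'yes' for IV, supporting them as a clade.
Most parsimonious ingroup topology: ((Species C,(Species P,Species M)),((Species T,Species A),Species S)).
Species P and Species C share a more recent common ancestor with each other than either does with Species S, so Species S is the least closely related of the three.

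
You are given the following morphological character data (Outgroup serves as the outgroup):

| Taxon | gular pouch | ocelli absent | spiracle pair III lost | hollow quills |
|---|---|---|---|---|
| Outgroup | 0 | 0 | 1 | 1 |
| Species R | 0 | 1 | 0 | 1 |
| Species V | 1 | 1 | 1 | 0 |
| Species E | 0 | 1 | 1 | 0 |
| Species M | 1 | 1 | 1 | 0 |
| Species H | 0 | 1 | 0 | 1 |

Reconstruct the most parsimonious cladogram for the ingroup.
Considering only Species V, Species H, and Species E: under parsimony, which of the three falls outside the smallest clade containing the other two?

Species H

Character polarity is set by the outgroup: the derived state is whichever differs from the outgroup's state, so for spiracle pair III lost, hollow quills the derived state is '0', and for the remaining characters it is '1'.
gular pouch (derived state '1') is shared by Species M and Species V — a synapomorphy uniting that clade.
All ingroup taxa share the derived state '1' for ocelli absent; it defines the ingroup but does not resolve relationships within it.
spiracle pair III lost (derived state '0') is shared by Species H and Species R — a synapomorphy uniting that clade.
hollow quills (derived state '0') is shared by Species E, Species M, and Species V — a synapomorphy uniting that clade.
Most parsimonious ingroup topology: ((Species R,Species H),((Species V,Species M),Species E)).
Species V and Species E share a more recent common ancestor with each other than either does with Species H, so Species H is the least closely related of the three.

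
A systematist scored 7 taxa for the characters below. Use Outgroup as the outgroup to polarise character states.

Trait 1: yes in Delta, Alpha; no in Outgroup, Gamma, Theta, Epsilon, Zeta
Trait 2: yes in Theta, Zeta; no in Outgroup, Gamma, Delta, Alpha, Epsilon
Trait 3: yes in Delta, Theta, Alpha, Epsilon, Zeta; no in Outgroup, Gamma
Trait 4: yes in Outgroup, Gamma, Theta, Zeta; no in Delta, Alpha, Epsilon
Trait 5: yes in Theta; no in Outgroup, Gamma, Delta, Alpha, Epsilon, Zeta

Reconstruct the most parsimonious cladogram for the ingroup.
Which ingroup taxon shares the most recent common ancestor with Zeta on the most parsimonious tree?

Theta

Character polarity is set by the outgroup: the derived state is whichever differs from the outgroup's state, so for Trait 4 the derived state is 'no', and for the remaining characters it is 'yes'.
Trait 1: derived state 'yes' in Alpha and Delta only — synapomorphy for {Alpha, Delta}.
Only Theta and Zeta show the derived state 'yes' for Trait 2, supporting them as a clade.
Trait 3: derived state 'yes' in Alpha, Delta, Epsilon, Theta, and Zeta only — synapomorphy for {Alpha, Delta, Epsilon, Theta, Zeta}.
Trait 4 (derived state 'no') is shared by Alpha, Delta, and Epsilon — a synapomorphy uniting that clade.
Trait 5 (derived state 'yes') is unique to Theta (autapomorphy; uninformative for grouping).
Most parsimonious ingroup topology: (Gamma,(((Delta,Alpha),Epsilon),(Theta,Zeta))).
Zeta and Theta form a cherry on this tree, so they are sister taxa.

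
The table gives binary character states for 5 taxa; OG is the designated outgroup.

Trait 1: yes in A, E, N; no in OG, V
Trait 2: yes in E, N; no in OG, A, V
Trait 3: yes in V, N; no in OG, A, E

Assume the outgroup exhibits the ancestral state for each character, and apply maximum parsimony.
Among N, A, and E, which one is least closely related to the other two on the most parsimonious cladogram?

A

The outgroup has state 'no' for every character, so 'yes' is the derived state throughout.
Trait 1 (derived state 'yes') is shared by A, E, and N — a synapomorphy uniting that clade.
Only E and N show the derived state 'yes' for Trait 2, supporting them as a clade.
Trait 3 groups N and V, which is incompatible with the clades supported by the remaining characters; treating it as convergent (homoplasy) costs fewer steps than any alternative tree.
Most parsimonious ingroup topology: ((A,(E,N)),V).
N and E share a more recent common ancestor with each other than either does with A, so A is the least closely related of the three.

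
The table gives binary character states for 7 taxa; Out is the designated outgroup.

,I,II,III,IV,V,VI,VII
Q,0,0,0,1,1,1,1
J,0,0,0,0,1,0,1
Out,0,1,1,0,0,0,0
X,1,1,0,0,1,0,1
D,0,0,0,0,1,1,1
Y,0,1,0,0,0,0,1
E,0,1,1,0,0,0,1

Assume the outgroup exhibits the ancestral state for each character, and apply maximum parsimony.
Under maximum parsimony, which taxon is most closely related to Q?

Character polarity is set by the outgroup: the derived state is whichever differs from the outgroup's state, so for II, III the derived state is '0', and for the remaining characters it is '1'.
I (derived state '1') is unique to X (autapomorphy; uninformative for grouping).
II (derived state '0') is shared by D, J, and Q — a synapomorphy uniting that clade.
III: derived state '0' in D, J, Q, X, and Y only — synapomorphy for {D, J, Q, X, Y}.
IV (derived state '1') is unique to Q (autapomorphy; uninformative for grouping).
V (derived state '1') is shared by D, J, Q, and X — a synapomorphy uniting that clade.
VI (derived state '1') is shared by D and Q — a synapomorphy uniting that clade.
All ingroup taxa share the derived state '1' for VII; it defines the ingroup but does not resolve relationships within it.
Most parsimonious ingroup topology: ((Y,((J,(D,Q)),X)),E).
Q and D form a cherry on this tree, so they are sister taxa.

D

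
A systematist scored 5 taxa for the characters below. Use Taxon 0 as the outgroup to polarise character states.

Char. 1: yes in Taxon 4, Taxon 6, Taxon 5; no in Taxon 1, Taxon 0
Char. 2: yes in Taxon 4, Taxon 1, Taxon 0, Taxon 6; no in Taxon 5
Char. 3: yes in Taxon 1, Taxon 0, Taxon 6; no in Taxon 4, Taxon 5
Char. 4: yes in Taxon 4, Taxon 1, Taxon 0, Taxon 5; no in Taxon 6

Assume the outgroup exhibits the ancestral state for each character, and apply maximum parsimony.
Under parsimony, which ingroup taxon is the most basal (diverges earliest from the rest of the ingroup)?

Character polarity is set by the outgroup: the derived state is whichever differs from the outgroup's state, so for Char. 2, Char. 3, Char. 4 the derived state is 'no', and for the remaining characters it is 'yes'.
Char. 1 (derived state 'yes') is shared by Taxon 4, Taxon 5, and Taxon 6 — a synapomorphy uniting that clade.
Char. 2 (derived state 'no') is unique to Taxon 5 (autapomorphy; uninformative for grouping).
Only Taxon 4 and Taxon 5 show the derived state 'no' for Char. 3, supporting them as a clade.
Char. 4 (derived state 'no') is unique to Taxon 6 (autapomorphy; uninformative for grouping).
Most parsimonious ingroup topology: (Taxon 1,((Taxon 4,Taxon 5),Taxon 6)).
Taxon 1 is sister to the clade containing all other ingroup taxa, so it is the earliest-diverging (most basal) ingroup lineage.

Taxon 1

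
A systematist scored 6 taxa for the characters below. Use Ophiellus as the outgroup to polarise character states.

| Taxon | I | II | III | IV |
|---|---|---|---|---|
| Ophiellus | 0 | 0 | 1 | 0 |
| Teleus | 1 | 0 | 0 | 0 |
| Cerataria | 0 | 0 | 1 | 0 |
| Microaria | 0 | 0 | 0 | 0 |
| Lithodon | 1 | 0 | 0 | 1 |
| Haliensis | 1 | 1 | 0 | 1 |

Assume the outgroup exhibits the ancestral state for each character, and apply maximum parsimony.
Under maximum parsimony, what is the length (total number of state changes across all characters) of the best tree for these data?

Character polarity is set by the outgroup: the derived state is whichever differs from the outgroup's state, so for III the derived state is '0', and for the remaining characters it is '1'.
I: derived state '1' in Haliensis, Lithodon, and Teleus only — synapomorphy for {Haliensis, Lithodon, Teleus}.
II: derived state '1' in Haliensis only — an autapomorphy, so it tells us nothing about relationships among taxa.
III (derived state '0') is shared by Haliensis, Lithodon, Microaria, and Teleus — a synapomorphy uniting that clade.
IV: derived state '1' in Haliensis and Lithodon only — synapomorphy for {Haliensis, Lithodon}.
Most parsimonious ingroup topology: (((Teleus,(Lithodon,Haliensis)),Microaria),Cerataria).
Changes per character on this tree: I: 1; II: 1; III: 1; IV: 1.
Total = 4.

4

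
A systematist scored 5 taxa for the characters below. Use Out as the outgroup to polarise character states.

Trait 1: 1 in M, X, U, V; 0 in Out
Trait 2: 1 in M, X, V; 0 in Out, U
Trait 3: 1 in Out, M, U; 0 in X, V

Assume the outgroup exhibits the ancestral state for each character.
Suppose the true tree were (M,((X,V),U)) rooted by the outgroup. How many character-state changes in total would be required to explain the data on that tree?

4

Map each character onto (M,((X,V),U)) (rooted by Out) and count the minimum state changes it requires (Fitch parsimony):
Trait 1: 1; Trait 2: 2; Trait 3: 1.
Total tree length = 4.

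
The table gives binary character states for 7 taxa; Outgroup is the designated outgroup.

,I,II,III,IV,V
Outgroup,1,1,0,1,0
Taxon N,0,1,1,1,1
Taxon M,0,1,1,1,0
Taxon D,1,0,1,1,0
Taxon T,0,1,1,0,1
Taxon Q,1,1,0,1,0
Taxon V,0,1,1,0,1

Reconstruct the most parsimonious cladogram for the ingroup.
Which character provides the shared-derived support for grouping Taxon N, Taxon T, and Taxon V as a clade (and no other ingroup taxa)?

V

Character polarity is set by the outgroup: the derived state is whichever differs from the outgroup's state, so for I, II, IV the derived state is '0', and for the remaining characters it is '1'.
Only Taxon M, Taxon N, Taxon T, and Taxon V show the derived state '0' for I, supporting them as a clade.
II (derived state '0') is unique to Taxon D (autapomorphy; uninformative for grouping).
Only Taxon D, Taxon M, Taxon N, Taxon T, and Taxon V show the derived state '1' for III, supporting them as a clade.
Only Taxon T and Taxon V show the derived state '0' for IV, supporting them as a clade.
V (derived state '1') is shared by Taxon N, Taxon T, and Taxon V — a synapomorphy uniting that clade.
Most parsimonious ingroup topology: ((((Taxon N,(Taxon T,Taxon V)),Taxon M),Taxon D),Taxon Q).
The clade {Taxon N, Taxon T, Taxon V} is supported by V: its derived state '1' occurs in exactly those taxa and in no other taxon (including the outgroup).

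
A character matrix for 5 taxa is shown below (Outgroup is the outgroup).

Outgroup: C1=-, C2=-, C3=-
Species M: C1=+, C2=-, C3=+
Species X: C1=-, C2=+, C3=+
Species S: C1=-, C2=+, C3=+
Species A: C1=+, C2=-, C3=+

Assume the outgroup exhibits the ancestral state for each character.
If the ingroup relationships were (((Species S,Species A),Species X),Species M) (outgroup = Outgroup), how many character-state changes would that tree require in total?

5

Map each character onto (((Species S,Species A),Species X),Species M) (rooted by Outgroup) and count the minimum state changes it requires (Fitch parsimony):
C1: 2; C2: 2; C3: 1.
Total tree length = 5.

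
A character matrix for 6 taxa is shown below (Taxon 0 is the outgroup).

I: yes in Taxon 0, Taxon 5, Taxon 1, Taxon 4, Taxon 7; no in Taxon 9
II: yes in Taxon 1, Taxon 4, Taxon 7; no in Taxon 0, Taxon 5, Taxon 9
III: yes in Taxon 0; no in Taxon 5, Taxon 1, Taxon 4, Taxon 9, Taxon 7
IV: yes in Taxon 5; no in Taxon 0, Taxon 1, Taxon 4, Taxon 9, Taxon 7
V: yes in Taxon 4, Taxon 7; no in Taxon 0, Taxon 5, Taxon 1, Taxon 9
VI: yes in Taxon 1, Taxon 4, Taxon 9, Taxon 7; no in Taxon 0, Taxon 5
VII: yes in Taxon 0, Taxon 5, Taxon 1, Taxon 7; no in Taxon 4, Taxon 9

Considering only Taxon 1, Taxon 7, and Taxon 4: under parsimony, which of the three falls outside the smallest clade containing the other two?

Character polarity is set by the outgroup: the derived state is whichever differs from the outgroup's state, so for I, III, VII the derived state is 'no', and for the remaining characters it is 'yes'.
I (derived state 'no') is unique to Taxon 9 (autapomorphy; uninformative for grouping).
II: derived state 'yes' in Taxon 1, Taxon 4, and Taxon 7 only — synapomorphy for {Taxon 1, Taxon 4, Taxon 7}.
All ingroup taxa share the derived state 'no' for III; it defines the ingroup but does not resolve relationships within it.
IV: derived state 'yes' in Taxon 5 only — an autapomorphy, so it tells us nothing about relationships among taxa.
Only Taxon 4 and Taxon 7 show the derived state 'yes' for V, supporting them as a clade.
Only Taxon 1, Taxon 4, Taxon 7, and Taxon 9 show the derived state 'yes' for VI, supporting them as a clade.
VII (state 'no') occurs in Taxon 4 and Taxon 9 but conflicts with the nesting implied by the other characters — most parsimoniously interpreted as homoplasy.
Most parsimonious ingroup topology: (Taxon 5,((Taxon 1,(Taxon 4,Taxon 7)),Taxon 9)).
Taxon 7 and Taxon 4 share a more recent common ancestor with each other than either does with Taxon 1, so Taxon 1 is the least closely related of the three.

Taxon 1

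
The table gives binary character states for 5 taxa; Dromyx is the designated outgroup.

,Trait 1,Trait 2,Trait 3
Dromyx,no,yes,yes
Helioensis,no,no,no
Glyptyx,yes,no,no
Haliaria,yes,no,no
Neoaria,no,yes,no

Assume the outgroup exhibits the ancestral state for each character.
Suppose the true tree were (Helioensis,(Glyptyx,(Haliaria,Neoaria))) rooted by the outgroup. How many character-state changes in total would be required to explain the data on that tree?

5

Map each character onto (Helioensis,(Glyptyx,(Haliaria,Neoaria))) (rooted by Dromyx) and count the minimum state changes it requires (Fitch parsimony):
Trait 1: 2; Trait 2: 2; Trait 3: 1.
Total tree length = 5.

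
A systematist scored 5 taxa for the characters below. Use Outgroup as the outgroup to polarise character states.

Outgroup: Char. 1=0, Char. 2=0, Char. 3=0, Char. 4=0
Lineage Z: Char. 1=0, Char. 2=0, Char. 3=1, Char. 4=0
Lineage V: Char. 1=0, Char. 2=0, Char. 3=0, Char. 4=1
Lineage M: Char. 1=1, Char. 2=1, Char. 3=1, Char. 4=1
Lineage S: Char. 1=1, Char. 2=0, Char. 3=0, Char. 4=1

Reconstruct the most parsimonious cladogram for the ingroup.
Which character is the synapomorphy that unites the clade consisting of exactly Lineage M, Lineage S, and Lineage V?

Char. 4

The outgroup has state '0' for every character, so '1' is the derived state throughout.
Char. 1: derived state '1' in Lineage M and Lineage S only — synapomorphy for {Lineage M, Lineage S}.
Char. 2: derived state '1' in Lineage M only — an autapomorphy, so it tells us nothing about relationships among taxa.
Char. 3 (state '1') occurs in Lineage M and Lineage Z but conflicts with the nesting implied by the other characters — most parsimoniously interpreted as homoplasy.
Char. 4 (derived state '1') is shared by Lineage M, Lineage S, and Lineage V — a synapomorphy uniting that clade.
Most parsimonious ingroup topology: (Lineage Z,(Lineage V,(Lineage M,Lineage S))).
The clade {Lineage M, Lineage S, Lineage V} is supported by Char. 4: its derived state '1' occurs in exactly those taxa and in no other taxon (including the outgroup).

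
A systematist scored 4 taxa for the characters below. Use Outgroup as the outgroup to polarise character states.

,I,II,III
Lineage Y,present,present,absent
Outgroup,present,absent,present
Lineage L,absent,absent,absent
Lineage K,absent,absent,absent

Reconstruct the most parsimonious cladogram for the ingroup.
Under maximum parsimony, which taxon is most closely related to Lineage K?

Lineage L

Character polarity is set by the outgroup: the derived state is whichever differs from the outgroup's state, so for I, III the derived state is 'absent', and for the remaining characters it is 'present'.
Only Lineage K and Lineage L show the derived state 'absent' for I, supporting them as a clade.
II (derived state 'present') is unique to Lineage Y (autapomorphy; uninformative for grouping).
All ingroup taxa share the derived state 'absent' for III; it defines the ingroup but does not resolve relationships within it.
Most parsimonious ingroup topology: (Lineage Y,(Lineage K,Lineage L)).
Lineage K and Lineage L form a cherry on this tree, so they are sister taxa.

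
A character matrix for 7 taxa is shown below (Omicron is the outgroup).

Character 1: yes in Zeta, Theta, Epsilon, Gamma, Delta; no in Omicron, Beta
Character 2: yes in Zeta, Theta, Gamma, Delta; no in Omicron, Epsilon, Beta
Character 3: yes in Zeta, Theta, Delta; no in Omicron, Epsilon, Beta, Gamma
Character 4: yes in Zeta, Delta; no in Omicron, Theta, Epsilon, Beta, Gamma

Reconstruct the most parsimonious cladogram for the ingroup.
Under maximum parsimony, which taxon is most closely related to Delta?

Zeta

The outgroup has state 'no' for every character, so 'yes' is the derived state throughout.
Character 1 (derived state 'yes') is shared by Delta, Epsilon, Gamma, Theta, and Zeta — a synapomorphy uniting that clade.
Only Delta, Gamma, Theta, and Zeta show the derived state 'yes' for Character 2, supporting them as a clade.
Only Delta, Theta, and Zeta show the derived state 'yes' for Character 3, supporting them as a clade.
Only Delta and Zeta show the derived state 'yes' for Character 4, supporting them as a clade.
Most parsimonious ingroup topology: (((((Zeta,Delta),Theta),Gamma),Epsilon),Beta).
Delta and Zeta form a cherry on this tree, so they are sister taxa.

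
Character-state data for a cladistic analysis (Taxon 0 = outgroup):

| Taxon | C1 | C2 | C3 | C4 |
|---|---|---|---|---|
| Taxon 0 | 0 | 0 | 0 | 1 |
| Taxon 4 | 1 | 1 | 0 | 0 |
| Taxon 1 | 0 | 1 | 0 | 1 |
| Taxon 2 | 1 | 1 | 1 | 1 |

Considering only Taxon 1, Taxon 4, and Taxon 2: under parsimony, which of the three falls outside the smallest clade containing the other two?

Character polarity is set by the outgroup: the derived state is whichever differs from the outgroup's state, so for C4 the derived state is '0', and for the remaining characters it is '1'.
C1 (derived state '1') is shared by Taxon 2 and Taxon 4 — a synapomorphy uniting that clade.
C2 (derived state '1') is shared by all ingroup taxa — unites the whole ingroup.
C3: derived state '1' in Taxon 2 only — an autapomorphy, so it tells us nothing about relationships among taxa.
C4: derived state '0' in Taxon 4 only — an autapomorphy, so it tells us nothing about relationships among taxa.
Most parsimonious ingroup topology: ((Taxon 4,Taxon 2),Taxon 1).
Taxon 2 and Taxon 4 share a more recent common ancestor with each other than either does with Taxon 1, so Taxon 1 is the least closely related of the three.

Taxon 1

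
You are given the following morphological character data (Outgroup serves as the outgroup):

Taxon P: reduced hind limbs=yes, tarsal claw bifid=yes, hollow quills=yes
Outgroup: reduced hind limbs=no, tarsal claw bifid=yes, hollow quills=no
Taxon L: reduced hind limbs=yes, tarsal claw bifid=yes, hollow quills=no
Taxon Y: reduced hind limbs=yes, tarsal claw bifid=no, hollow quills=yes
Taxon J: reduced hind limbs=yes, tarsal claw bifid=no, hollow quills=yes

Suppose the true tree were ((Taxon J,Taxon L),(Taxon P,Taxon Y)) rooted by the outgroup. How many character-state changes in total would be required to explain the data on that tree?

5

Map each character onto ((Taxon J,Taxon L),(Taxon P,Taxon Y)) (rooted by Outgroup) and count the minimum state changes it requires (Fitch parsimony):
reduced hind limbs: 1; tarsal claw bifid: 2; hollow quills: 2.
Total tree length = 5.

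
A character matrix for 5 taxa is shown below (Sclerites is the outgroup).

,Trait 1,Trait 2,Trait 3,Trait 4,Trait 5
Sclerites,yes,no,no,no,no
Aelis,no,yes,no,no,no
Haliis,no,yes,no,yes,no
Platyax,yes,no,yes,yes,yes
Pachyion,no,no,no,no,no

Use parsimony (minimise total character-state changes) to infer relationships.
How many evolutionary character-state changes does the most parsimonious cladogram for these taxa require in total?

Character polarity is set by the outgroup: the derived state is whichever differs from the outgroup's state, so for Trait 1 the derived state is 'no', and for the remaining characters it is 'yes'.
Trait 1 (derived state 'no') is shared by Aelis, Haliis, and Pachyion — a synapomorphy uniting that clade.
Only Aelis and Haliis show the derived state 'yes' for Trait 2, supporting them as a clade.
Trait 3 (derived state 'yes') is unique to Platyax (autapomorphy; uninformative for grouping).
Trait 4 (state 'yes') occurs in Haliis and Platyax but conflicts with the nesting implied by the other characters — most parsimoniously interpreted as homoplasy.
Trait 5 (derived state 'yes') is unique to Platyax (autapomorphy; uninformative for grouping).
Most parsimonious ingroup topology: (((Aelis,Haliis),Pachyion),Platyax).
Changes per character on this tree: Trait 1: 1; Trait 2: 1; Trait 3: 1; Trait 4: 2; Trait 5: 1.
Total = 6.

6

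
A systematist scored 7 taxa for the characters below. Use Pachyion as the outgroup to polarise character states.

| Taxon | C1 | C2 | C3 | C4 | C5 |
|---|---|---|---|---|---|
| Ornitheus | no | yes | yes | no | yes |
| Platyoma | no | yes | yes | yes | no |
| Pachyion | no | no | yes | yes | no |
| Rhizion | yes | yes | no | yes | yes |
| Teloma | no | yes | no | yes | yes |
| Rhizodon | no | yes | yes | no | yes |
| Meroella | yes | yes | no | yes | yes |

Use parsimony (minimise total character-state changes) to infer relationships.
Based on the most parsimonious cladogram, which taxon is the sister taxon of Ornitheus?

Character polarity is set by the outgroup: the derived state is whichever differs from the outgroup's state, so for C3, C4 the derived state is 'no', and for the remaining characters it is 'yes'.
C1: derived state 'yes' in Meroella and Rhizion only — synapomorphy for {Meroella, Rhizion}.
C2 (derived state 'yes') is shared by all ingroup taxa — unites the whole ingroup.
C3 (derived state 'no') is shared by Meroella, Rhizion, and Teloma — a synapomorphy uniting that clade.
C4: derived state 'no' in Ornitheus and Rhizodon only — synapomorphy for {Ornitheus, Rhizodon}.
C5: derived state 'yes' in Meroella, Ornitheus, Rhizion, Rhizodon, and Teloma only — synapomorphy for {Meroella, Ornitheus, Rhizion, Rhizodon, Teloma}.
Most parsimonious ingroup topology: (((Rhizodon,Ornitheus),((Meroella,Rhizion),Teloma)),Platyoma).
Ornitheus and Rhizodon form a cherry on this tree, so they are sister taxa.

Rhizodon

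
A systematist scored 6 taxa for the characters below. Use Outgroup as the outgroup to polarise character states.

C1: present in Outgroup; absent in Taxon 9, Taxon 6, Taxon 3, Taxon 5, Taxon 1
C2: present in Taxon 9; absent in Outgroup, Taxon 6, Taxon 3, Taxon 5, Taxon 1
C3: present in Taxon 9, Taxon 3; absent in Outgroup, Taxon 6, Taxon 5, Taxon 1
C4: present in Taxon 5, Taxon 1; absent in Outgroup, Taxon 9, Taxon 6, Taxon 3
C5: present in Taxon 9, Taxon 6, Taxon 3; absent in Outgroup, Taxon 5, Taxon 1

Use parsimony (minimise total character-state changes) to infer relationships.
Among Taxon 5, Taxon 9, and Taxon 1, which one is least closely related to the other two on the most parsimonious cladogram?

Character polarity is set by the outgroup: the derived state is whichever differs from the outgroup's state, so for C1 the derived state is 'absent', and for the remaining characters it is 'present'.
C1 (derived state 'absent') is shared by all ingroup taxa — unites the whole ingroup.
C2: derived state 'present' in Taxon 9 only — an autapomorphy, so it tells us nothing about relationships among taxa.
Only Taxon 3 and Taxon 9 show the derived state 'present' for C3, supporting them as a clade.
Only Taxon 1 and Taxon 5 show the derived state 'present' for C4, supporting them as a clade.
C5: derived state 'present' in Taxon 3, Taxon 6, and Taxon 9 only — synapomorphy for {Taxon 3, Taxon 6, Taxon 9}.
Most parsimonious ingroup topology: (((Taxon 9,Taxon 3),Taxon 6),(Taxon 5,Taxon 1)).
Taxon 5 and Taxon 1 share a more recent common ancestor with each other than either does with Taxon 9, so Taxon 9 is the least closely related of the three.

Taxon 9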